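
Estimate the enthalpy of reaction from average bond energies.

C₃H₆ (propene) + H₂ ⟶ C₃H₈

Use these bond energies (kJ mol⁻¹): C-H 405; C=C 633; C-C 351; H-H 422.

Bonds broken (reactants):
  C-C: 1 × 351 = 351
  C-H: 6 × 405 = 2430
  C=C: 1 × 633 = 633
  H-H: 1 × 422 = 422
  Σ(broken) = 3836 kJ
Bonds formed (products):
  C-C: 2 × 351 = 702
  C-H: 8 × 405 = 3240
  Σ(formed) = 3942 kJ
ΔH = Σ(broken) − Σ(formed) = 3836 − 3942 = −106 kJ

ΔH ≈ −106 kJ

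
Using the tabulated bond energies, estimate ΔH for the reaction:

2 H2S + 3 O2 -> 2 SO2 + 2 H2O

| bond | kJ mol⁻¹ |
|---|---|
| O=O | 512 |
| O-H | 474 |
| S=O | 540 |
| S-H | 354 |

Bonds broken (reactants):
  O=O: 3 × 512 = 1536
  S-H: 4 × 354 = 1416
  Σ(broken) = 2952 kJ
Bonds formed (products):
  O-H: 4 × 474 = 1896
  S=O: 4 × 540 = 2160
  Σ(formed) = 4056 kJ
ΔH = Σ(broken) − Σ(formed) = 2952 − 4056 = −1104 kJ

ΔH ≈ −1104 kJ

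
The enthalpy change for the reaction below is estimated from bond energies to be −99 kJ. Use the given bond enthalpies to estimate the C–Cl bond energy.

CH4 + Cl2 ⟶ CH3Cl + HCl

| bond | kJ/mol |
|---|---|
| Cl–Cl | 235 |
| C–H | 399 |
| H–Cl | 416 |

Let D be the C–Cl bond energy.
Σ(broken) = 4×399 + 1×235 = 1831
Σ(formed) = 1×D + 3×399 + 1×416 = 1613 + D
ΔH = Σ(broken) − Σ(formed) = (1831) − (1613 + D) = +218 − D
Setting this equal to −99 kJ gives D = 317 kJ/mol.

D(C–Cl) ≈ 317 kJ/mol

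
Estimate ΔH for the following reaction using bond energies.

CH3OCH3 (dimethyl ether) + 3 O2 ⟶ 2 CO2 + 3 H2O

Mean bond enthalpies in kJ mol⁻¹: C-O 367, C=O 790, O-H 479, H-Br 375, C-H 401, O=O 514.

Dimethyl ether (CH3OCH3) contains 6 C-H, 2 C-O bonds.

ΔH ≈ −1352 kJ

Bonds broken (reactants):
  C-H: 6 × 401 = 2406
  C-O: 2 × 367 = 734
  O=O: 3 × 514 = 1542
  Σ(broken) = 4682 kJ
Bonds formed (products):
  C=O: 4 × 790 = 3160
  O-H: 6 × 479 = 2874
  Σ(formed) = 6034 kJ
ΔH = Σ(broken) − Σ(formed) = 4682 − 6034 = −1352 kJ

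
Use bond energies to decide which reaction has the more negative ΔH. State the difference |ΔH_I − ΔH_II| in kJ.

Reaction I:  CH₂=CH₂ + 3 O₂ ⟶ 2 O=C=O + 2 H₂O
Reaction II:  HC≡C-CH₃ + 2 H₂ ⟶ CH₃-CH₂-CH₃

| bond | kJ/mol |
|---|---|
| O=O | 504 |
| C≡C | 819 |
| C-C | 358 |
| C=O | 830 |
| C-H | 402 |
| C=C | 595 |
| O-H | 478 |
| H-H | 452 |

Reaction I, by 1274 kJ

Reaction I:
  Bonds broken (reactants):
    C-H: 4 × 402 = 1608
    C=C: 1 × 595 = 595
    O=O: 3 × 504 = 1512
    Σ(broken) = 3715 kJ
  Bonds formed (products):
    C=O: 4 × 830 = 3320
    O-H: 4 × 478 = 1912
    Σ(formed) = 5232 kJ
  ΔH_I = 3715 − 5232 = −1517 kJ
Reaction II:
  Bonds broken (reactants):
    C≡C: 1 × 819 = 819
    C-C: 1 × 358 = 358
    C-H: 4 × 402 = 1608
    H-H: 2 × 452 = 904
    Σ(broken) = 3689 kJ
  Bonds formed (products):
    C-C: 2 × 358 = 716
    C-H: 8 × 402 = 3216
    Σ(formed) = 3932 kJ
  ΔH_II = 3689 − 3932 = −243 kJ
ΔH_I − ΔH_II = −1274 kJ, so reaction I has the more negative ΔH; |ΔH_I − ΔH_II| = 1274 kJ.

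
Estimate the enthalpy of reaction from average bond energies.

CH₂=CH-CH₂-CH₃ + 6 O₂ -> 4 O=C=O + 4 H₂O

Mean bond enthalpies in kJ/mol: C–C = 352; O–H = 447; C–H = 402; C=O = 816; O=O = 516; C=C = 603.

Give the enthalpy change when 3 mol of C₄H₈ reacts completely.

Bonds broken (reactants):
  C–C: 2 × 352 = 704
  C–H: 8 × 402 = 3216
  C=C: 1 × 603 = 603
  O=O: 6 × 516 = 3096
  Σ(broken) = 7619 kJ
Bonds formed (products):
  C=O: 8 × 816 = 6528
  O–H: 8 × 447 = 3576
  Σ(formed) = 10104 kJ
ΔH = Σ(broken) − Σ(formed) = 7619 − 10104 = −2485 kJ
For 3× the reaction as written: 3 × (−2485) = −7455 kJ

ΔH = −7455 kJ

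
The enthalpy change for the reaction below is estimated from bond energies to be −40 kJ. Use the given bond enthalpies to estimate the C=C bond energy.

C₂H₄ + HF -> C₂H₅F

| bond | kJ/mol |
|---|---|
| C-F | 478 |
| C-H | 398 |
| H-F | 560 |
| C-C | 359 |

Let D be the C=C bond energy.
Σ(broken) = 4×398 + 1×D + 1×560 = 2152 + D
Σ(formed) = 1×359 + 1×478 + 5×398 = 2827
ΔH = Σ(broken) − Σ(formed) = (2152 + D) − (2827) = −675 + D
Setting this equal to −40 kJ gives D = 635 kJ/mol.

D(C=C) ≈ 635 kJ/mol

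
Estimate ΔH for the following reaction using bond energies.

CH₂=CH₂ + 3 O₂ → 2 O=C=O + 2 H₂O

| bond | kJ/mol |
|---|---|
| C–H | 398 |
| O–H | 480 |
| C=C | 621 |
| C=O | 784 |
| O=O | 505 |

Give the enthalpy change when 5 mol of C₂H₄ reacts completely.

Bonds broken (reactants):
  C–H: 4 × 398 = 1592
  C=C: 1 × 621 = 621
  O=O: 3 × 505 = 1515
  Σ(broken) = 3728 kJ
Bonds formed (products):
  C=O: 4 × 784 = 3136
  O–H: 4 × 480 = 1920
  Σ(formed) = 5056 kJ
ΔH = Σ(broken) − Σ(formed) = 3728 − 5056 = −1328 kJ
For 5× the reaction as written: 5 × (−1328) = −6640 kJ

ΔH = −6640 kJ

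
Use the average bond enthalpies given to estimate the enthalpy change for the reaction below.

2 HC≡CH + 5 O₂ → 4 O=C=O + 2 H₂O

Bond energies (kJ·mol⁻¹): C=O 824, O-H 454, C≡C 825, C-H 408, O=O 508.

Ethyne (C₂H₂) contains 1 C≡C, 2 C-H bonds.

Bonds broken (reactants):
  C≡C: 2 × 825 = 1650
  C-H: 4 × 408 = 1632
  O=O: 5 × 508 = 2540
  Σ(broken) = 5822 kJ
Bonds formed (products):
  C=O: 8 × 824 = 6592
  O-H: 4 × 454 = 1816
  Σ(formed) = 8408 kJ
ΔH = Σ(broken) − Σ(formed) = 5822 − 8408 = −2586 kJ

ΔH ≈ −2586 kJ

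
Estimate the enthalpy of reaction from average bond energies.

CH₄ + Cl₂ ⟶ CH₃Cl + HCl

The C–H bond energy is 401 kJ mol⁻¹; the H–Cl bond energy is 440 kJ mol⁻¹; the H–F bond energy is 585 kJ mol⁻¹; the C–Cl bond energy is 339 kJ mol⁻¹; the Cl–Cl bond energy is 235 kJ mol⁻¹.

ΔH ≈ −143 kJ

Bonds broken (reactants):
  C–H: 4 × 401 = 1604
  Cl–Cl: 1 × 235 = 235
  Σ(broken) = 1839 kJ
Bonds formed (products):
  C–Cl: 1 × 339 = 339
  C–H: 3 × 401 = 1203
  H–Cl: 1 × 440 = 440
  Σ(formed) = 1982 kJ
ΔH = Σ(broken) − Σ(formed) = 1839 − 1982 = −143 kJ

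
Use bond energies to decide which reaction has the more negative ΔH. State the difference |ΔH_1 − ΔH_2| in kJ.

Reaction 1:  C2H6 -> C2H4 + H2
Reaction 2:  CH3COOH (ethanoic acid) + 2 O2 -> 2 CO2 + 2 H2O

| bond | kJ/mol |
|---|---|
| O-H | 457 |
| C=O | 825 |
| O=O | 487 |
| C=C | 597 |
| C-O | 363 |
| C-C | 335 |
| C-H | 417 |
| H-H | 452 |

Reaction 2, by 1043 kJ

Reaction 1:
  Bonds broken (reactants):
    C-C: 1 × 335 = 335
    C-H: 6 × 417 = 2502
    Σ(broken) = 2837 kJ
  Bonds formed (products):
    C-H: 4 × 417 = 1668
    C=C: 1 × 597 = 597
    H-H: 1 × 452 = 452
    Σ(formed) = 2717 kJ
  ΔH_1 = 2837 − 2717 = +120 kJ
Reaction 2:
  Bonds broken (reactants):
    C-C: 1 × 335 = 335
    C-H: 3 × 417 = 1251
    C-O: 1 × 363 = 363
    C=O: 1 × 825 = 825
    O-H: 1 × 457 = 457
    O=O: 2 × 487 = 974
    Σ(broken) = 4205 kJ
  Bonds formed (products):
    C=O: 4 × 825 = 3300
    O-H: 4 × 457 = 1828
    Σ(formed) = 5128 kJ
  ΔH_2 = 4205 − 5128 = −923 kJ
ΔH_1 − ΔH_2 = +1043 kJ, so reaction 2 has the more negative ΔH; |ΔH_1 − ΔH_2| = 1043 kJ.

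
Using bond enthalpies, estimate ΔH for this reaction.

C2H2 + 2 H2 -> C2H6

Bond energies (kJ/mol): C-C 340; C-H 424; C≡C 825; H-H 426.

ΔH ≈ −359 kJ

Bonds broken (reactants):
  C≡C: 1 × 825 = 825
  C-H: 2 × 424 = 848
  H-H: 2 × 426 = 852
  Σ(broken) = 2525 kJ
Bonds formed (products):
  C-C: 1 × 340 = 340
  C-H: 6 × 424 = 2544
  Σ(formed) = 2884 kJ
ΔH = Σ(broken) − Σ(formed) = 2525 − 2884 = −359 kJ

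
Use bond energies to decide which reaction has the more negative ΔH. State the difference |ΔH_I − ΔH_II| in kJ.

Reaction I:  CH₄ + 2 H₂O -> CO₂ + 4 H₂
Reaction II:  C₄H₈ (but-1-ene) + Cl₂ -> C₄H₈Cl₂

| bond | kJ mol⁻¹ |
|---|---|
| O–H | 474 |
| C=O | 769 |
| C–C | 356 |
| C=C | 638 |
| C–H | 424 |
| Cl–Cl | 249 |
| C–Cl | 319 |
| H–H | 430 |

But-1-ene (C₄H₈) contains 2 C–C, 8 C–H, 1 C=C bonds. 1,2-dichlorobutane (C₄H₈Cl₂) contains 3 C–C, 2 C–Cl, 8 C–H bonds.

Reaction II, by 441 kJ

Reaction I:
  Bonds broken (reactants):
    C–H: 4 × 424 = 1696
    O–H: 4 × 474 = 1896
    Σ(broken) = 3592 kJ
  Bonds formed (products):
    C=O: 2 × 769 = 1538
    H–H: 4 × 430 = 1720
    Σ(formed) = 3258 kJ
  ΔH_I = 3592 − 3258 = +334 kJ
Reaction II:
  Bonds broken (reactants):
    C–C: 2 × 356 = 712
    C–H: 8 × 424 = 3392
    C=C: 1 × 638 = 638
    Cl–Cl: 1 × 249 = 249
    Σ(broken) = 4991 kJ
  Bonds formed (products):
    C–C: 3 × 356 = 1068
    C–Cl: 2 × 319 = 638
    C–H: 8 × 424 = 3392
    Σ(formed) = 5098 kJ
  ΔH_II = 4991 − 5098 = −107 kJ
ΔH_I − ΔH_II = +441 kJ, so reaction II has the more negative ΔH; |ΔH_I − ΔH_II| = 441 kJ.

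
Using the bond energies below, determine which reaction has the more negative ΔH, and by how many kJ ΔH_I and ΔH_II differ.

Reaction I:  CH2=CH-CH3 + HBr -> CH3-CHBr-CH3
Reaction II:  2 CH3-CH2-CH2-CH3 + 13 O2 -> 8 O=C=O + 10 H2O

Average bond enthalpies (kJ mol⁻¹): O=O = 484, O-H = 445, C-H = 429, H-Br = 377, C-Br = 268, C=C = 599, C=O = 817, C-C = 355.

Reaction I:
  Bonds broken (reactants):
    C-C: 1 × 355 = 355
    C-H: 6 × 429 = 2574
    C=C: 1 × 599 = 599
    H-Br: 1 × 377 = 377
    Σ(broken) = 3905 kJ
  Bonds formed (products):
    C-Br: 1 × 268 = 268
    C-C: 2 × 355 = 710
    C-H: 7 × 429 = 3003
    Σ(formed) = 3981 kJ
  ΔH_I = 3905 − 3981 = −76 kJ
Reaction II:
  Bonds broken (reactants):
    C-C: 6 × 355 = 2130
    C-H: 20 × 429 = 8580
    O=O: 13 × 484 = 6292
    Σ(broken) = 17002 kJ
  Bonds formed (products):
    C=O: 16 × 817 = 13072
    O-H: 20 × 445 = 8900
    Σ(formed) = 21972 kJ
  ΔH_II = 17002 − 21972 = −4970 kJ
ΔH_I − ΔH_II = +4894 kJ, so reaction II has the more negative ΔH; |ΔH_I − ΔH_II| = 4894 kJ.

Reaction II, by 4894 kJ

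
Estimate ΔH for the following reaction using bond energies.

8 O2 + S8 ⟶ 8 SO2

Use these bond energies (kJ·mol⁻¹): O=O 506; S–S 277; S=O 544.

ΔH ≈ −2440 kJ

Bonds broken (reactants):
  O=O: 8 × 506 = 4048
  S–S: 8 × 277 = 2216
  Σ(broken) = 6264 kJ
Bonds formed (products):
  S=O: 16 × 544 = 8704
  Σ(formed) = 8704 kJ
ΔH = Σ(broken) − Σ(formed) = 6264 − 8704 = −2440 kJ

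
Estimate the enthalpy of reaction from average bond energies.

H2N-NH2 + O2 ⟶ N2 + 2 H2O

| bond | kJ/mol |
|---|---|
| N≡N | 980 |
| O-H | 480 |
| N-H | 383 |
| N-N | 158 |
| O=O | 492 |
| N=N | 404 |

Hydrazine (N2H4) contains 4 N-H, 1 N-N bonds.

ΔH ≈ −718 kJ

Bonds broken (reactants):
  N-H: 4 × 383 = 1532
  N-N: 1 × 158 = 158
  O=O: 1 × 492 = 492
  Σ(broken) = 2182 kJ
Bonds formed (products):
  N≡N: 1 × 980 = 980
  O-H: 4 × 480 = 1920
  Σ(formed) = 2900 kJ
ΔH = Σ(broken) − Σ(formed) = 2182 − 2900 = −718 kJ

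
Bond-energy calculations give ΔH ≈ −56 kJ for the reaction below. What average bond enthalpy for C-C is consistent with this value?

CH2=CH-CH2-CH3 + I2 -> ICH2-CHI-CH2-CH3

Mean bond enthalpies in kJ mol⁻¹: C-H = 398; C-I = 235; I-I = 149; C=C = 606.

Let D be the C-C bond energy.
Σ(broken) = 2×D + 8×398 + 1×606 + 1×149 = 3939 + 2D
Σ(formed) = 3×D + 8×398 + 2×235 = 3654 + 3D
ΔH = Σ(broken) − Σ(formed) = (3939 + 2D) − (3654 + 3D) = +285 − D
Setting this equal to −56 kJ gives D = 341 kJ/mol.

D(C-C) ≈ 341 kJ/mol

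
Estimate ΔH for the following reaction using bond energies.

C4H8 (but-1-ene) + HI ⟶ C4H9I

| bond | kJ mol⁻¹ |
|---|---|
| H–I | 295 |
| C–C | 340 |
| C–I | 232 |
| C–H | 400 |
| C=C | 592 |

Bonds broken (reactants):
  C–C: 2 × 340 = 680
  C–H: 8 × 400 = 3200
  C=C: 1 × 592 = 592
  H–I: 1 × 295 = 295
  Σ(broken) = 4767 kJ
Bonds formed (products):
  C–C: 3 × 340 = 1020
  C–H: 9 × 400 = 3600
  C–I: 1 × 232 = 232
  Σ(formed) = 4852 kJ
ΔH = Σ(broken) − Σ(formed) = 4767 − 4852 = −85 kJ

ΔH ≈ −85 kJ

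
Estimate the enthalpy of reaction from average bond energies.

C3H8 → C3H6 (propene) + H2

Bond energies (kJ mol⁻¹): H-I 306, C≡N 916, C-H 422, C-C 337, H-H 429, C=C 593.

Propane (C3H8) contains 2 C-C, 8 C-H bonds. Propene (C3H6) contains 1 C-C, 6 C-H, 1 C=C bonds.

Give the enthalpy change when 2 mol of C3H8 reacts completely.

ΔH = +318 kJ

Bonds broken (reactants):
  C-C: 2 × 337 = 674
  C-H: 8 × 422 = 3376
  Σ(broken) = 4050 kJ
Bonds formed (products):
  C-C: 1 × 337 = 337
  C-H: 6 × 422 = 2532
  C=C: 1 × 593 = 593
  H-H: 1 × 429 = 429
  Σ(formed) = 3891 kJ
ΔH = Σ(broken) − Σ(formed) = 4050 − 3891 = +159 kJ
For 2× the reaction as written: 2 × (+159) = +318 kJ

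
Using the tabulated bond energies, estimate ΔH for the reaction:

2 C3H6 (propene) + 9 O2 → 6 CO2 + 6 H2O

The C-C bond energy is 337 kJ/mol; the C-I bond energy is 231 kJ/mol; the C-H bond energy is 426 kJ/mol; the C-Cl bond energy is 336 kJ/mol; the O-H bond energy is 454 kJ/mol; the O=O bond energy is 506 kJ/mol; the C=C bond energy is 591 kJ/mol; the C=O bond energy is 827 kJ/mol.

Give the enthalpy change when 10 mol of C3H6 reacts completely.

Bonds broken (reactants):
  C-C: 2 × 337 = 674
  C-H: 12 × 426 = 5112
  C=C: 2 × 591 = 1182
  O=O: 9 × 506 = 4554
  Σ(broken) = 11522 kJ
Bonds formed (products):
  C=O: 12 × 827 = 9924
  O-H: 12 × 454 = 5448
  Σ(formed) = 15372 kJ
ΔH = Σ(broken) − Σ(formed) = 11522 − 15372 = −3850 kJ
For 5× the reaction as written: 5 × (−3850) = −19250 kJ

ΔH = −19250 kJ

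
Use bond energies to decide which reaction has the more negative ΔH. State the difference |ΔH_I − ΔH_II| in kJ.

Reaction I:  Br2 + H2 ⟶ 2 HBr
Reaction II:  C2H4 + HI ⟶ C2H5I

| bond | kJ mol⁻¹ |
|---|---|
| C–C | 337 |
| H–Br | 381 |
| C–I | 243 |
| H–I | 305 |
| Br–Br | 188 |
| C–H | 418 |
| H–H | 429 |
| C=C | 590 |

Reaction I:
  Bonds broken (reactants):
    Br–Br: 1 × 188 = 188
    H–H: 1 × 429 = 429
    Σ(broken) = 617 kJ
  Bonds formed (products):
    H–Br: 2 × 381 = 762
    Σ(formed) = 762 kJ
  ΔH_I = 617 − 762 = −145 kJ
Reaction II:
  Bonds broken (reactants):
    C–H: 4 × 418 = 1672
    C=C: 1 × 590 = 590
    H–I: 1 × 305 = 305
    Σ(broken) = 2567 kJ
  Bonds formed (products):
    C–C: 1 × 337 = 337
    C–H: 5 × 418 = 2090
    C–I: 1 × 243 = 243
    Σ(formed) = 2670 kJ
  ΔH_II = 2567 − 2670 = −103 kJ
ΔH_I − ΔH_II = −42 kJ, so reaction I has the more negative ΔH; |ΔH_I − ΔH_II| = 42 kJ.

Reaction I, by 42 kJ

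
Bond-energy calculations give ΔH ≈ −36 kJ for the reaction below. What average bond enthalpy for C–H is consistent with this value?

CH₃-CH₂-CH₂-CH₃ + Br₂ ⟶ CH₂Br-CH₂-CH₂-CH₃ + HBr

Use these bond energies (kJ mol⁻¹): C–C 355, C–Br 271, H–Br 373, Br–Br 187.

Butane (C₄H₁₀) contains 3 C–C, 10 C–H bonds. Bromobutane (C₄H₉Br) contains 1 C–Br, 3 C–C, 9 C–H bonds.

D(C–H) ≈ 421 kJ/mol

Let D be the C–H bond energy.
Σ(broken) = 1×187 + 3×355 + 10×D = 1252 + 10D
Σ(formed) = 1×271 + 3×355 + 9×D + 1×373 = 1709 + 9D
ΔH = Σ(broken) − Σ(formed) = (1252 + 10D) − (1709 + 9D) = −457 + D
Setting this equal to −36 kJ gives D = 421 kJ/mol.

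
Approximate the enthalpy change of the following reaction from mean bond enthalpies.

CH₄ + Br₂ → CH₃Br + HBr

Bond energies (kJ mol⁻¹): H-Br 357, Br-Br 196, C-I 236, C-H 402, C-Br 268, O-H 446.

Bonds broken (reactants):
  Br-Br: 1 × 196 = 196
  C-H: 4 × 402 = 1608
  Σ(broken) = 1804 kJ
Bonds formed (products):
  C-Br: 1 × 268 = 268
  C-H: 3 × 402 = 1206
  H-Br: 1 × 357 = 357
  Σ(formed) = 1831 kJ
ΔH = Σ(broken) − Σ(formed) = 1804 − 1831 = −27 kJ

ΔH ≈ −27 kJ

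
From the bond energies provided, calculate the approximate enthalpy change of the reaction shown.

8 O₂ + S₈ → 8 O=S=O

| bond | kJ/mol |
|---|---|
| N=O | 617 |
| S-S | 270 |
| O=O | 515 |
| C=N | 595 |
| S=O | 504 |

ΔH ≈ −1784 kJ

Bonds broken (reactants):
  O=O: 8 × 515 = 4120
  S-S: 8 × 270 = 2160
  Σ(broken) = 6280 kJ
Bonds formed (products):
  S=O: 16 × 504 = 8064
  Σ(formed) = 8064 kJ
ΔH = Σ(broken) − Σ(formed) = 6280 − 8064 = −1784 kJ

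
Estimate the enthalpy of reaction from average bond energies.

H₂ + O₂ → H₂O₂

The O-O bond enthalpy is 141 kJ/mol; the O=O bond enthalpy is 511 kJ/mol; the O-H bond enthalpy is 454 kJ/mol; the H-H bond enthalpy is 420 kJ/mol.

Bonds broken (reactants):
  H-H: 1 × 420 = 420
  O=O: 1 × 511 = 511
  Σ(broken) = 931 kJ
Bonds formed (products):
  O-H: 2 × 454 = 908
  O-O: 1 × 141 = 141
  Σ(formed) = 1049 kJ
ΔH = Σ(broken) − Σ(formed) = 931 − 1049 = −118 kJ

ΔH ≈ −118 kJ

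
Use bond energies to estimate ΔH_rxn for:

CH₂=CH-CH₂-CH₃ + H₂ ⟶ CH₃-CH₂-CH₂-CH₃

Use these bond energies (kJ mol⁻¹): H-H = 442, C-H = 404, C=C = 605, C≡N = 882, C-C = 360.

ΔH ≈ −121 kJ

Bonds broken (reactants):
  C-C: 2 × 360 = 720
  C-H: 8 × 404 = 3232
  C=C: 1 × 605 = 605
  H-H: 1 × 442 = 442
  Σ(broken) = 4999 kJ
Bonds formed (products):
  C-C: 3 × 360 = 1080
  C-H: 10 × 404 = 4040
  Σ(formed) = 5120 kJ
ΔH = Σ(broken) − Σ(formed) = 4999 − 5120 = −121 kJ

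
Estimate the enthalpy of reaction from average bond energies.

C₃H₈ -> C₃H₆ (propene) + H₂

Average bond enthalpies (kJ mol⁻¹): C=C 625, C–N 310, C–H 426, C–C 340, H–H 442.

Bonds broken (reactants):
  C–C: 2 × 340 = 680
  C–H: 8 × 426 = 3408
  Σ(broken) = 4088 kJ
Bonds formed (products):
  C–C: 1 × 340 = 340
  C–H: 6 × 426 = 2556
  C=C: 1 × 625 = 625
  H–H: 1 × 442 = 442
  Σ(formed) = 3963 kJ
ΔH = Σ(broken) − Σ(formed) = 4088 − 3963 = +125 kJ

ΔH ≈ +125 kJ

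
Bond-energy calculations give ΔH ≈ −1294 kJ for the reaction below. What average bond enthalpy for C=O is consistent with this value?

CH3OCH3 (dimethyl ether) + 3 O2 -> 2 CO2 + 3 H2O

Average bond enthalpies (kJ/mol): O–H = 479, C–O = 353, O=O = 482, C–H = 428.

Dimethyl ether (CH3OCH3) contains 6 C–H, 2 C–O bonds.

Let D be the C=O bond energy.
Σ(broken) = 6×428 + 2×353 + 3×482 = 4720
Σ(formed) = 4×D + 6×479 = 2874 + 4D
ΔH = Σ(broken) − Σ(formed) = (4720) − (2874 + 4D) = +1846 − 4D
Setting this equal to −1294 kJ gives 4D = 3140, so D = 785 kJ/mol.

D(C=O) ≈ 785 kJ/mol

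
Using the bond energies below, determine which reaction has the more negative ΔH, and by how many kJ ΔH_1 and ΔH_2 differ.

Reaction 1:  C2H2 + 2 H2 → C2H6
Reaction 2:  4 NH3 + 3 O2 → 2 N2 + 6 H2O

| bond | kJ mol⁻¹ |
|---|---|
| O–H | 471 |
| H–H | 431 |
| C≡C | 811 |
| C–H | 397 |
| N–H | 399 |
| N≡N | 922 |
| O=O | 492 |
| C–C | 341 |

Reaction 1:
  Bonds broken (reactants):
    C≡C: 1 × 811 = 811
    C–H: 2 × 397 = 794
    H–H: 2 × 431 = 862
    Σ(broken) = 2467 kJ
  Bonds formed (products):
    C–C: 1 × 341 = 341
    C–H: 6 × 397 = 2382
    Σ(formed) = 2723 kJ
  ΔH_1 = 2467 − 2723 = −256 kJ
Reaction 2:
  Bonds broken (reactants):
    N–H: 12 × 399 = 4788
    O=O: 3 × 492 = 1476
    Σ(broken) = 6264 kJ
  Bonds formed (products):
    N≡N: 2 × 922 = 1844
    O–H: 12 × 471 = 5652
    Σ(formed) = 7496 kJ
  ΔH_2 = 6264 − 7496 = −1232 kJ
ΔH_1 − ΔH_2 = +976 kJ, so reaction 2 has the more negative ΔH; |ΔH_1 − ΔH_2| = 976 kJ.

Reaction 2, by 976 kJ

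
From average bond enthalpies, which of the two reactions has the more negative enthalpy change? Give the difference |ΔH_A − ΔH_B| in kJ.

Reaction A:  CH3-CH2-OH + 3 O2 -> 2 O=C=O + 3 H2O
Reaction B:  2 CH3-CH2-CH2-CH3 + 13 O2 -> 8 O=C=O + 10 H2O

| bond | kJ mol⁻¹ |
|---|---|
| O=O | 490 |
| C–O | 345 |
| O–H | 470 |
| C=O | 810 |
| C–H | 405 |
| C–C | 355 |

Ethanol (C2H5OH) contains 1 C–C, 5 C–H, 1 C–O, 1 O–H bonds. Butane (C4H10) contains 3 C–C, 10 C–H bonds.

Reaction A:
  Bonds broken (reactants):
    C–C: 1 × 355 = 355
    C–H: 5 × 405 = 2025
    C–O: 1 × 345 = 345
    O–H: 1 × 470 = 470
    O=O: 3 × 490 = 1470
    Σ(broken) = 4665 kJ
  Bonds formed (products):
    C=O: 4 × 810 = 3240
    O–H: 6 × 470 = 2820
    Σ(formed) = 6060 kJ
  ΔH_A = 4665 − 6060 = −1395 kJ
Reaction B:
  Bonds broken (reactants):
    C–C: 6 × 355 = 2130
    C–H: 20 × 405 = 8100
    O=O: 13 × 490 = 6370
    Σ(broken) = 16600 kJ
  Bonds formed (products):
    C=O: 16 × 810 = 12960
    O–H: 20 × 470 = 9400
    Σ(formed) = 22360 kJ
  ΔH_B = 16600 − 22360 = −5760 kJ
ΔH_A − ΔH_B = +4365 kJ, so reaction B has the more negative ΔH; |ΔH_A − ΔH_B| = 4365 kJ.

Reaction B, by 4365 kJ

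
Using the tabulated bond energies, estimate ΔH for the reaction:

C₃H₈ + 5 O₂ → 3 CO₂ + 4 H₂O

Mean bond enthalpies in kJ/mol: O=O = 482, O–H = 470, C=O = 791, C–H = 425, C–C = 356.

ΔH ≈ −1984 kJ

Bonds broken (reactants):
  C–C: 2 × 356 = 712
  C–H: 8 × 425 = 3400
  O=O: 5 × 482 = 2410
  Σ(broken) = 6522 kJ
Bonds formed (products):
  C=O: 6 × 791 = 4746
  O–H: 8 × 470 = 3760
  Σ(formed) = 8506 kJ
ΔH = Σ(broken) − Σ(formed) = 6522 − 8506 = −1984 kJ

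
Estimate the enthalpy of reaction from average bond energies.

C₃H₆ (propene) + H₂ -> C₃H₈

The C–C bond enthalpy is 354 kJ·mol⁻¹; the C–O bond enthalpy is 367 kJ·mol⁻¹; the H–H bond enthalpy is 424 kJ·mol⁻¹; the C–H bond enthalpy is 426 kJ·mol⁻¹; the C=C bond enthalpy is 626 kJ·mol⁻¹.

Bonds broken (reactants):
  C–C: 1 × 354 = 354
  C–H: 6 × 426 = 2556
  C=C: 1 × 626 = 626
  H–H: 1 × 424 = 424
  Σ(broken) = 3960 kJ
Bonds formed (products):
  C–C: 2 × 354 = 708
  C–H: 8 × 426 = 3408
  Σ(formed) = 4116 kJ
ΔH = Σ(broken) − Σ(formed) = 3960 − 4116 = −156 kJ

ΔH ≈ −156 kJ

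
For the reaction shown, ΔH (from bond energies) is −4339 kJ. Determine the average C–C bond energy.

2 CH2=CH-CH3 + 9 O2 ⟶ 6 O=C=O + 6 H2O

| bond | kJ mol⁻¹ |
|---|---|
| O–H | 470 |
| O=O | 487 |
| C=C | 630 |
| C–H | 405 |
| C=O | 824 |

Let D be the C–C bond energy.
Σ(broken) = 2×D + 12×405 + 2×630 + 9×487 = 10503 + 2D
Σ(formed) = 12×824 + 12×470 = 15528
ΔH = Σ(broken) − Σ(formed) = (10503 + 2D) − (15528) = −5025 + 2D
Setting this equal to −4339 kJ gives 2D = 686, so D = 343 kJ/mol.

D(C–C) ≈ 343 kJ/mol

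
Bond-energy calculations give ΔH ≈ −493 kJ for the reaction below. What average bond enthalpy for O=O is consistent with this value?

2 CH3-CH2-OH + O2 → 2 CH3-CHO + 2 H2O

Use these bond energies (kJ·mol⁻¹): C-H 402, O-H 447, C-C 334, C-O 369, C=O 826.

D(O=O) ≈ 511 kJ/mol

Let D be the O=O bond energy.
Σ(broken) = 2×334 + 10×402 + 2×369 + 2×447 + 1×D = 6320 + D
Σ(formed) = 2×334 + 8×402 + 2×826 + 4×447 = 7324
ΔH = Σ(broken) − Σ(formed) = (6320 + D) − (7324) = −1004 + D
Setting this equal to −493 kJ gives D = 511 kJ/mol.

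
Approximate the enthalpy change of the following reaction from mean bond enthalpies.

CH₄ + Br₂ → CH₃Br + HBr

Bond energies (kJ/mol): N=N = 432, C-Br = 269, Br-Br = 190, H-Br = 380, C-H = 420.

Bonds broken (reactants):
  Br-Br: 1 × 190 = 190
  C-H: 4 × 420 = 1680
  Σ(broken) = 1870 kJ
Bonds formed (products):
  C-Br: 1 × 269 = 269
  C-H: 3 × 420 = 1260
  H-Br: 1 × 380 = 380
  Σ(formed) = 1909 kJ
ΔH = Σ(broken) − Σ(formed) = 1870 − 1909 = −39 kJ

ΔH ≈ −39 kJ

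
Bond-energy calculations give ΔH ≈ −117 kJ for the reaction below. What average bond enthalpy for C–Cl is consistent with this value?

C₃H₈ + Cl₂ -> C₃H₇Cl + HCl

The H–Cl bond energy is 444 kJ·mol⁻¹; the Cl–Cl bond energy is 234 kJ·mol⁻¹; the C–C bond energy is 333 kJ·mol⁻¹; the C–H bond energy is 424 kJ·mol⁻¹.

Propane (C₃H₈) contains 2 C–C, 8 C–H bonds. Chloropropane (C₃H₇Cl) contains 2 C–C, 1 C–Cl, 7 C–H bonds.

Let D be the C–Cl bond energy.
Σ(broken) = 2×333 + 8×424 + 1×234 = 4292
Σ(formed) = 2×333 + 1×D + 7×424 + 1×444 = 4078 + D
ΔH = Σ(broken) − Σ(formed) = (4292) − (4078 + D) = +214 − D
Setting this equal to −117 kJ gives D = 331 kJ/mol.

D(C–Cl) ≈ 331 kJ/mol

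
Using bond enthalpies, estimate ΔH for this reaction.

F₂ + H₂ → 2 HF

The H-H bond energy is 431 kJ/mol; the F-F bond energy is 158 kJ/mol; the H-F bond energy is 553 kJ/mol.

Bonds broken (reactants):
  F-F: 1 × 158 = 158
  H-H: 1 × 431 = 431
  Σ(broken) = 589 kJ
Bonds formed (products):
  H-F: 2 × 553 = 1106
  Σ(formed) = 1106 kJ
ΔH = Σ(broken) − Σ(formed) = 589 − 1106 = −517 kJ

ΔH ≈ −517 kJ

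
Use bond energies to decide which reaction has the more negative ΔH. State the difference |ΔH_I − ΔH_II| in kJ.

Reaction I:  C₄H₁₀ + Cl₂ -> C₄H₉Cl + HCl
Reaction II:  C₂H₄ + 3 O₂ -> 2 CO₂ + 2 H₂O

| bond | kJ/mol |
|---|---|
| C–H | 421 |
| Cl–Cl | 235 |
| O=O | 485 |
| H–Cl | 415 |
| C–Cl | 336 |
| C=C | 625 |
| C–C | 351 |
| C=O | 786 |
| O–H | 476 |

Reaction II, by 1189 kJ

Reaction I:
  Bonds broken (reactants):
    C–C: 3 × 351 = 1053
    C–H: 10 × 421 = 4210
    Cl–Cl: 1 × 235 = 235
    Σ(broken) = 5498 kJ
  Bonds formed (products):
    C–C: 3 × 351 = 1053
    C–Cl: 1 × 336 = 336
    C–H: 9 × 421 = 3789
    H–Cl: 1 × 415 = 415
    Σ(formed) = 5593 kJ
  ΔH_I = 5498 − 5593 = −95 kJ
Reaction II:
  Bonds broken (reactants):
    C–H: 4 × 421 = 1684
    C=C: 1 × 625 = 625
    O=O: 3 × 485 = 1455
    Σ(broken) = 3764 kJ
  Bonds formed (products):
    C=O: 4 × 786 = 3144
    O–H: 4 × 476 = 1904
    Σ(formed) = 5048 kJ
  ΔH_II = 3764 − 5048 = −1284 kJ
ΔH_I − ΔH_II = +1189 kJ, so reaction II has the more negative ΔH; |ΔH_I − ΔH_II| = 1189 kJ.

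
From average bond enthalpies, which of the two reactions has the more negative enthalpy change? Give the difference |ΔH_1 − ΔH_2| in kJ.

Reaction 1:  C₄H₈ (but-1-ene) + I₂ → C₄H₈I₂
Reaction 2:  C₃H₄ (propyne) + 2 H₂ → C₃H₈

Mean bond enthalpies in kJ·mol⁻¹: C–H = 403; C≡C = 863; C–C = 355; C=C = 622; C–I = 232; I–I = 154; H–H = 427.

Reaction 1:
  Bonds broken (reactants):
    C–C: 2 × 355 = 710
    C–H: 8 × 403 = 3224
    C=C: 1 × 622 = 622
    I–I: 1 × 154 = 154
    Σ(broken) = 4710 kJ
  Bonds formed (products):
    C–C: 3 × 355 = 1065
    C–H: 8 × 403 = 3224
    C–I: 2 × 232 = 464
    Σ(formed) = 4753 kJ
  ΔH_1 = 4710 − 4753 = −43 kJ
Reaction 2:
  Bonds broken (reactants):
    C≡C: 1 × 863 = 863
    C–C: 1 × 355 = 355
    C–H: 4 × 403 = 1612
    H–H: 2 × 427 = 854
    Σ(broken) = 3684 kJ
  Bonds formed (products):
    C–C: 2 × 355 = 710
    C–H: 8 × 403 = 3224
    Σ(formed) = 3934 kJ
  ΔH_2 = 3684 − 3934 = −250 kJ
ΔH_1 − ΔH_2 = +207 kJ, so reaction 2 has the more negative ΔH; |ΔH_1 − ΔH_2| = 207 kJ.

Reaction 2, by 207 kJ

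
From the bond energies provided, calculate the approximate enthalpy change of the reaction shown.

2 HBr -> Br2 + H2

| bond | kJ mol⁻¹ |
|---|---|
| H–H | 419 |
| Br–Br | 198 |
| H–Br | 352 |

Bonds broken (reactants):
  H–Br: 2 × 352 = 704
  Σ(broken) = 704 kJ
Bonds formed (products):
  Br–Br: 1 × 198 = 198
  H–H: 1 × 419 = 419
  Σ(formed) = 617 kJ
ΔH = Σ(broken) − Σ(formed) = 704 − 617 = +87 kJ

ΔH ≈ +87 kJ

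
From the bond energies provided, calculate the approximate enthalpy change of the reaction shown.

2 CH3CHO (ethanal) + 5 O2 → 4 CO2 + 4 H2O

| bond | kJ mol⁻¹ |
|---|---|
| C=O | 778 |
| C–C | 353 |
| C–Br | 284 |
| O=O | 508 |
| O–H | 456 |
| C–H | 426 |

ΔH ≈ −1662 kJ

Bonds broken (reactants):
  C–C: 2 × 353 = 706
  C–H: 8 × 426 = 3408
  C=O: 2 × 778 = 1556
  O=O: 5 × 508 = 2540
  Σ(broken) = 8210 kJ
Bonds formed (products):
  C=O: 8 × 778 = 6224
  O–H: 8 × 456 = 3648
  Σ(formed) = 9872 kJ
ΔH = Σ(broken) − Σ(formed) = 8210 − 9872 = −1662 kJ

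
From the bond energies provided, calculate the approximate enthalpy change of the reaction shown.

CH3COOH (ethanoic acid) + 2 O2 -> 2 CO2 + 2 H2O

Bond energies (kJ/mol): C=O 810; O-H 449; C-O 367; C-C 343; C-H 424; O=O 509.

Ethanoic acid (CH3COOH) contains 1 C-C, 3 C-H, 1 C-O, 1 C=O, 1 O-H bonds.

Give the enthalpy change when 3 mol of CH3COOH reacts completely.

ΔH = −2331 kJ

Bonds broken (reactants):
  C-C: 1 × 343 = 343
  C-H: 3 × 424 = 1272
  C-O: 1 × 367 = 367
  C=O: 1 × 810 = 810
  O-H: 1 × 449 = 449
  O=O: 2 × 509 = 1018
  Σ(broken) = 4259 kJ
Bonds formed (products):
  C=O: 4 × 810 = 3240
  O-H: 4 × 449 = 1796
  Σ(formed) = 5036 kJ
ΔH = Σ(broken) − Σ(formed) = 4259 − 5036 = −777 kJ
For 3× the reaction as written: 3 × (−777) = −2331 kJ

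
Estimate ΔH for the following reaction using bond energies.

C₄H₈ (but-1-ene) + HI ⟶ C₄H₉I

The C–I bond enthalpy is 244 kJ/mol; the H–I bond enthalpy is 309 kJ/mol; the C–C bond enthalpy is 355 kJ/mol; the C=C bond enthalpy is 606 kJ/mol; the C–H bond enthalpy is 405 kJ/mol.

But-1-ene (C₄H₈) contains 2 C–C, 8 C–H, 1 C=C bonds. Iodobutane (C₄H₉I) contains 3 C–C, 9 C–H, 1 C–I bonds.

ΔH ≈ −89 kJ

Bonds broken (reactants):
  C–C: 2 × 355 = 710
  C–H: 8 × 405 = 3240
  C=C: 1 × 606 = 606
  H–I: 1 × 309 = 309
  Σ(broken) = 4865 kJ
Bonds formed (products):
  C–C: 3 × 355 = 1065
  C–H: 9 × 405 = 3645
  C–I: 1 × 244 = 244
  Σ(formed) = 4954 kJ
ΔH = Σ(broken) − Σ(formed) = 4865 − 4954 = −89 kJ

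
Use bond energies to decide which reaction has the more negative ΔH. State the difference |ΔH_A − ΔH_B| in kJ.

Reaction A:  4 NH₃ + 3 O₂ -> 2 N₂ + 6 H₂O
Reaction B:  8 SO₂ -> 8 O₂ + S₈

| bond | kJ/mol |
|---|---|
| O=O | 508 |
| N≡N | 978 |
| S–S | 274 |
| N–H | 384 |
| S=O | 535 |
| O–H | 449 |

Reaction A:
  Bonds broken (reactants):
    N–H: 12 × 384 = 4608
    O=O: 3 × 508 = 1524
    Σ(broken) = 6132 kJ
  Bonds formed (products):
    N≡N: 2 × 978 = 1956
    O–H: 12 × 449 = 5388
    Σ(formed) = 7344 kJ
  ΔH_A = 6132 − 7344 = −1212 kJ
Reaction B:
  Bonds broken (reactants):
    S=O: 16 × 535 = 8560
    Σ(broken) = 8560 kJ
  Bonds formed (products):
    O=O: 8 × 508 = 4064
    S–S: 8 × 274 = 2192
    Σ(formed) = 6256 kJ
  ΔH_B = 8560 − 6256 = +2304 kJ
ΔH_A − ΔH_B = −3516 kJ, so reaction A has the more negative ΔH; |ΔH_A − ΔH_B| = 3516 kJ.

Reaction A, by 3516 kJ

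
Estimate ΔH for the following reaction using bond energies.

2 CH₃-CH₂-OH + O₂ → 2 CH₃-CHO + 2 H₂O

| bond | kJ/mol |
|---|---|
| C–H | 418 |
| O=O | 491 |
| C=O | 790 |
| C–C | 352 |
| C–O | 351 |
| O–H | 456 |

ΔH ≈ −463 kJ

Bonds broken (reactants):
  C–C: 2 × 352 = 704
  C–H: 10 × 418 = 4180
  C–O: 2 × 351 = 702
  O–H: 2 × 456 = 912
  O=O: 1 × 491 = 491
  Σ(broken) = 6989 kJ
Bonds formed (products):
  C–C: 2 × 352 = 704
  C–H: 8 × 418 = 3344
  C=O: 2 × 790 = 1580
  O–H: 4 × 456 = 1824
  Σ(formed) = 7452 kJ
ΔH = Σ(broken) − Σ(formed) = 6989 − 7452 = −463 kJ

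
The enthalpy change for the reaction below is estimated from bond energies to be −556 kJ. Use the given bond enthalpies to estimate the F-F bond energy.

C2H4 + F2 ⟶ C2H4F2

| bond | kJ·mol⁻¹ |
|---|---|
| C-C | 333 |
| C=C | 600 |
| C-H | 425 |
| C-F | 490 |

Let D be the F-F bond energy.
Σ(broken) = 4×425 + 1×600 + 1×D = 2300 + D
Σ(formed) = 1×333 + 2×490 + 4×425 = 3013
ΔH = Σ(broken) − Σ(formed) = (2300 + D) − (3013) = −713 + D
Setting this equal to −556 kJ gives D = 157 kJ/mol.

D(F-F) ≈ 157 kJ/mol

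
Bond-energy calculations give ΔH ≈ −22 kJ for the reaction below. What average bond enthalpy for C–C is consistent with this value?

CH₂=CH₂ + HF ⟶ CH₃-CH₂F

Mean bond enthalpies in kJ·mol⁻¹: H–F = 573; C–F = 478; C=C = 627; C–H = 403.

Let D be the C–C bond energy.
Σ(broken) = 4×403 + 1×627 + 1×573 = 2812
Σ(formed) = 1×D + 1×478 + 5×403 = 2493 + D
ΔH = Σ(broken) − Σ(formed) = (2812) − (2493 + D) = +319 − D
Setting this equal to −22 kJ gives D = 341 kJ/mol.

D(C–C) ≈ 341 kJ/mol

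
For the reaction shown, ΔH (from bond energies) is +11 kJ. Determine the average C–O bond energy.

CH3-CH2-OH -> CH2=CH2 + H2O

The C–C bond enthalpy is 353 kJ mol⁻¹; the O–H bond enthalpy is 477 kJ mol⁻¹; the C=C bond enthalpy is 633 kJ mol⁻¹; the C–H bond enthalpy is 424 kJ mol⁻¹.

Let D be the C–O bond energy.
Σ(broken) = 1×353 + 5×424 + 1×D + 1×477 = 2950 + D
Σ(formed) = 4×424 + 1×633 + 2×477 = 3283
ΔH = Σ(broken) − Σ(formed) = (2950 + D) − (3283) = −333 + D
Setting this equal to +11 kJ gives D = 344 kJ/mol.

D(C–O) ≈ 344 kJ/mol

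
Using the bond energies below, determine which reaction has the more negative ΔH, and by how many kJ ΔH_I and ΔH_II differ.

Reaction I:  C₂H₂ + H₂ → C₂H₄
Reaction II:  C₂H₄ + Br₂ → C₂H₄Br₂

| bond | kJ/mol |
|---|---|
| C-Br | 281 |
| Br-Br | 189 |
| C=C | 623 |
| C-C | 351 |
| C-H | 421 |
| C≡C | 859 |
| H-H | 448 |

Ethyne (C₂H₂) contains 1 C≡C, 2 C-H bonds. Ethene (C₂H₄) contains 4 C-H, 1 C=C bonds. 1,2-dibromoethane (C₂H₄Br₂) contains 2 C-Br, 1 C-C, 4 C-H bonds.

Reaction I:
  Bonds broken (reactants):
    C≡C: 1 × 859 = 859
    C-H: 2 × 421 = 842
    H-H: 1 × 448 = 448
    Σ(broken) = 2149 kJ
  Bonds formed (products):
    C-H: 4 × 421 = 1684
    C=C: 1 × 623 = 623
    Σ(formed) = 2307 kJ
  ΔH_I = 2149 − 2307 = −158 kJ
Reaction II:
  Bonds broken (reactants):
    Br-Br: 1 × 189 = 189
    C-H: 4 × 421 = 1684
    C=C: 1 × 623 = 623
    Σ(broken) = 2496 kJ
  Bonds formed (products):
    C-Br: 2 × 281 = 562
    C-C: 1 × 351 = 351
    C-H: 4 × 421 = 1684
    Σ(formed) = 2597 kJ
  ΔH_II = 2496 − 2597 = −101 kJ
ΔH_I − ΔH_II = −57 kJ, so reaction I has the more negative ΔH; |ΔH_I − ΔH_II| = 57 kJ.

Reaction I, by 57 kJ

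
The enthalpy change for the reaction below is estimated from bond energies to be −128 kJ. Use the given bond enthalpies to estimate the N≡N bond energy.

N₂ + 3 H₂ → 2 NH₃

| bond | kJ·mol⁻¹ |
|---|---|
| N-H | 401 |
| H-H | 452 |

Let D be the N≡N bond energy.
Σ(broken) = 3×452 + 1×D = 1356 + D
Σ(formed) = 6×401 = 2406
ΔH = Σ(broken) − Σ(formed) = (1356 + D) − (2406) = −1050 + D
Setting this equal to −128 kJ gives D = 922 kJ/mol.

D(N≡N) ≈ 922 kJ/mol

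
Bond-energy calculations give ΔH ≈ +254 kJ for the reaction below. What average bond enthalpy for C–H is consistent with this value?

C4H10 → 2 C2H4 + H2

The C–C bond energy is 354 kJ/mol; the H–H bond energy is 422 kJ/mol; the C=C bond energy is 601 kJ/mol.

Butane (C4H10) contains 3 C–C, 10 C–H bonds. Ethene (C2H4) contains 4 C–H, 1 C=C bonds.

Let D be the C–H bond energy.
Σ(broken) = 3×354 + 10×D = 1062 + 10D
Σ(formed) = 8×D + 2×601 + 1×422 = 1624 + 8D
ΔH = Σ(broken) − Σ(formed) = (1062 + 10D) − (1624 + 8D) = −562 + 2D
Setting this equal to +254 kJ gives 2D = 816, so D = 408 kJ/mol.

D(C–H) ≈ 408 kJ/mol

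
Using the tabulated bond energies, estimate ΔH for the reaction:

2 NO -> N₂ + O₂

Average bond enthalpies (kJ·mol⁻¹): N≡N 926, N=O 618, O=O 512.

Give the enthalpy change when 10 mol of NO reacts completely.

Bonds broken (reactants):
  N=O: 2 × 618 = 1236
  Σ(broken) = 1236 kJ
Bonds formed (products):
  N≡N: 1 × 926 = 926
  O=O: 1 × 512 = 512
  Σ(formed) = 1438 kJ
ΔH = Σ(broken) − Σ(formed) = 1236 − 1438 = −202 kJ
For 5× the reaction as written: 5 × (−202) = −1010 kJ

ΔH = −1010 kJ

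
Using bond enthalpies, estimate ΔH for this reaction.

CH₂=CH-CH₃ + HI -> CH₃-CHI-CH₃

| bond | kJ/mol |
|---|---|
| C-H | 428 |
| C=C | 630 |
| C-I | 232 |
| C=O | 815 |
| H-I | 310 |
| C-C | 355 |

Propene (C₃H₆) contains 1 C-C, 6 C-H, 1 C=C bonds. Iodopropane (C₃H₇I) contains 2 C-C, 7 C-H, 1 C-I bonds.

ΔH ≈ −75 kJ

Bonds broken (reactants):
  C-C: 1 × 355 = 355
  C-H: 6 × 428 = 2568
  C=C: 1 × 630 = 630
  H-I: 1 × 310 = 310
  Σ(broken) = 3863 kJ
Bonds formed (products):
  C-C: 2 × 355 = 710
  C-H: 7 × 428 = 2996
  C-I: 1 × 232 = 232
  Σ(formed) = 3938 kJ
ΔH = Σ(broken) − Σ(formed) = 3863 − 3938 = −75 kJ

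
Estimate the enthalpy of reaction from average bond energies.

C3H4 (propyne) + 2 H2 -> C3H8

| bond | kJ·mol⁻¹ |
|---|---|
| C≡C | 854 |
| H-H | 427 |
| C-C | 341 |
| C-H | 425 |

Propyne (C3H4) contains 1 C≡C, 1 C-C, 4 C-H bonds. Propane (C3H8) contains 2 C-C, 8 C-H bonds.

Bonds broken (reactants):
  C≡C: 1 × 854 = 854
  C-C: 1 × 341 = 341
  C-H: 4 × 425 = 1700
  H-H: 2 × 427 = 854
  Σ(broken) = 3749 kJ
Bonds formed (products):
  C-C: 2 × 341 = 682
  C-H: 8 × 425 = 3400
  Σ(formed) = 4082 kJ
ΔH = Σ(broken) − Σ(formed) = 3749 − 4082 = −333 kJ

ΔH ≈ −333 kJ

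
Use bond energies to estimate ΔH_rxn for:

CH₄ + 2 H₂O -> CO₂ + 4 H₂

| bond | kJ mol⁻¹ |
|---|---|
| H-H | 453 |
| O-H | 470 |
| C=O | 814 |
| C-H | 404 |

Bonds broken (reactants):
  C-H: 4 × 404 = 1616
  O-H: 4 × 470 = 1880
  Σ(broken) = 3496 kJ
Bonds formed (products):
  C=O: 2 × 814 = 1628
  H-H: 4 × 453 = 1812
  Σ(formed) = 3440 kJ
ΔH = Σ(broken) − Σ(formed) = 3496 − 3440 = +56 kJ

ΔH ≈ +56 kJ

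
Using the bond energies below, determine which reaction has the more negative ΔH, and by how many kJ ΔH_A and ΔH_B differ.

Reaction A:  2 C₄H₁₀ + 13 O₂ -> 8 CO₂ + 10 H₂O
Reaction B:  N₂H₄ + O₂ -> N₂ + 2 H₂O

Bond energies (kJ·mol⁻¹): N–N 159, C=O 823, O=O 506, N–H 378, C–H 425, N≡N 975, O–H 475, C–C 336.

Reaction A:
  Bonds broken (reactants):
    C–C: 6 × 336 = 2016
    C–H: 20 × 425 = 8500
    O=O: 13 × 506 = 6578
    Σ(broken) = 17094 kJ
  Bonds formed (products):
    C=O: 16 × 823 = 13168
    O–H: 20 × 475 = 9500
    Σ(formed) = 22668 kJ
  ΔH_A = 17094 − 22668 = −5574 kJ
Reaction B:
  Bonds broken (reactants):
    N–H: 4 × 378 = 1512
    N–N: 1 × 159 = 159
    O=O: 1 × 506 = 506
    Σ(broken) = 2177 kJ
  Bonds formed (products):
    N≡N: 1 × 975 = 975
    O–H: 4 × 475 = 1900
    Σ(formed) = 2875 kJ
  ΔH_B = 2177 − 2875 = −698 kJ
ΔH_A − ΔH_B = −4876 kJ, so reaction A has the more negative ΔH; |ΔH_A − ΔH_B| = 4876 kJ.

Reaction A, by 4876 kJ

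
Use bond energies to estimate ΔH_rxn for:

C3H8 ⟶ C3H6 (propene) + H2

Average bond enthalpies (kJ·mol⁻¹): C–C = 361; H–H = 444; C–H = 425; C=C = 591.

ΔH ≈ +176 kJ

Bonds broken (reactants):
  C–C: 2 × 361 = 722
  C–H: 8 × 425 = 3400
  Σ(broken) = 4122 kJ
Bonds formed (products):
  C–C: 1 × 361 = 361
  C–H: 6 × 425 = 2550
  C=C: 1 × 591 = 591
  H–H: 1 × 444 = 444
  Σ(formed) = 3946 kJ
ΔH = Σ(broken) − Σ(formed) = 4122 − 3946 = +176 kJ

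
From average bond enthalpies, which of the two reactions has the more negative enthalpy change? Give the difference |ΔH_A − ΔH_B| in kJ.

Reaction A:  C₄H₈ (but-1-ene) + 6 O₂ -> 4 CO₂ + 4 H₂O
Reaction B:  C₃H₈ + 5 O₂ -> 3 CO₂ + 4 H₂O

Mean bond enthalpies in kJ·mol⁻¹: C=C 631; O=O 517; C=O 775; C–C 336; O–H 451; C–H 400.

Reaction A, by 402 kJ

Reaction A:
  Bonds broken (reactants):
    C–C: 2 × 336 = 672
    C–H: 8 × 400 = 3200
    C=C: 1 × 631 = 631
    O=O: 6 × 517 = 3102
    Σ(broken) = 7605 kJ
  Bonds formed (products):
    C=O: 8 × 775 = 6200
    O–H: 8 × 451 = 3608
    Σ(formed) = 9808 kJ
  ΔH_A = 7605 − 9808 = −2203 kJ
Reaction B:
  Bonds broken (reactants):
    C–C: 2 × 336 = 672
    C–H: 8 × 400 = 3200
    O=O: 5 × 517 = 2585
    Σ(broken) = 6457 kJ
  Bonds formed (products):
    C=O: 6 × 775 = 4650
    O–H: 8 × 451 = 3608
    Σ(formed) = 8258 kJ
  ΔH_B = 6457 − 8258 = −1801 kJ
ΔH_A − ΔH_B = −402 kJ, so reaction A has the more negative ΔH; |ΔH_A − ΔH_B| = 402 kJ.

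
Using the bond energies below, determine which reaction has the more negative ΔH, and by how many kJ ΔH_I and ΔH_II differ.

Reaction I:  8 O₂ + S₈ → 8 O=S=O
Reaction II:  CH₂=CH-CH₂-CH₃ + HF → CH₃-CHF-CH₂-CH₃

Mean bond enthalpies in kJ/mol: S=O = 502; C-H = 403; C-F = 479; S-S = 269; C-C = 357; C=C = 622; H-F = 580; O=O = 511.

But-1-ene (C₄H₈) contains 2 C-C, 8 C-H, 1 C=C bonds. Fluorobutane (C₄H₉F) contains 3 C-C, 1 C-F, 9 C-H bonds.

Reaction I:
  Bonds broken (reactants):
    O=O: 8 × 511 = 4088
    S-S: 8 × 269 = 2152
    Σ(broken) = 6240 kJ
  Bonds formed (products):
    S=O: 16 × 502 = 8032
    Σ(formed) = 8032 kJ
  ΔH_I = 6240 − 8032 = −1792 kJ
Reaction II:
  Bonds broken (reactants):
    C-C: 2 × 357 = 714
    C-H: 8 × 403 = 3224
    C=C: 1 × 622 = 622
    H-F: 1 × 580 = 580
    Σ(broken) = 5140 kJ
  Bonds formed (products):
    C-C: 3 × 357 = 1071
    C-F: 1 × 479 = 479
    C-H: 9 × 403 = 3627
    Σ(formed) = 5177 kJ
  ΔH_II = 5140 − 5177 = −37 kJ
ΔH_I − ΔH_II = −1755 kJ, so reaction I has the more negative ΔH; |ΔH_I − ΔH_II| = 1755 kJ.

Reaction I, by 1755 kJ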